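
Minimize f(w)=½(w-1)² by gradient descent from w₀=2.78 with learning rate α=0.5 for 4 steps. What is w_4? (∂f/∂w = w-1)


step 1: grad = 2.78-1 = 1.78; w = 2.78 - 0.5·(1.78) = 1.89
step 2: grad = 1.89-1 = 0.89; w = 1.89 - 0.5·(0.89) = 1.445
step 3: grad = 1.445-1 = 0.445; w = 1.445 - 0.5·(0.445) = 1.2225
step 4: grad = 1.2225-1 = 0.2225; w = 1.2225 - 0.5·(0.2225) = 1.11125

1.11125


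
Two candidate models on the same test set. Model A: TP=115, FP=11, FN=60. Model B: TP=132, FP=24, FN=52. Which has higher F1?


Model A: P=115/126=0.9127, R=115/175=0.6571, F1=2PR/(P+R)=2TP/(2TP+FP+FN)=230/301=0.7641
Model B: P=132/156=0.8462, R=132/184=0.7174, F1=2PR/(P+R)=2TP/(2TP+FP+FN)=264/340=0.7765
0.7641 < 0.7765 → Model B

Model B


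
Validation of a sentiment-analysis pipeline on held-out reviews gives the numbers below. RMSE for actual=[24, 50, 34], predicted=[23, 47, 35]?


MSE = 11/3 = 3.6667
RMSE = √(11/3) = 1.9149

1.9149


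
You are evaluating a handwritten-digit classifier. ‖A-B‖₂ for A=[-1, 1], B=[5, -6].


d = √((-1-5)² + (1+ 6)²)
  = √(36 + 49)
  = √85 = 9.2195

9.2195


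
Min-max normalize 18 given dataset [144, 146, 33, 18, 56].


min=18, max=146
(18-18)/(146-18) = 0/128 = 0.0

0.0


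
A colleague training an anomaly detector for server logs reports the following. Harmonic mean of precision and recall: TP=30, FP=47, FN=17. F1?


Precision = 30/77 = 0.3896
Recall = 30/47 = 0.6383
F1 = 2·P·R/(P+R) = 2·TP/(2·TP+FP+FN) = 60/(60+47+17) = 60/124 = 0.4839

0.4839


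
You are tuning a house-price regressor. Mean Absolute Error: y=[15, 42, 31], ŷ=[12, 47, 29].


Absolute errors: |15-12|=3, |42-47|=5, |31-29|=2
Sum = 10
MAE = 10/3 = 10/3

10/3


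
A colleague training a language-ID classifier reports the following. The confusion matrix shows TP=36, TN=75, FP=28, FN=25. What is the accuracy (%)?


Accuracy = (TP+TN)/(TP+TN+FP+FN)
= (36+75)/(164)
= 111/164 = 67.68%

67.68%


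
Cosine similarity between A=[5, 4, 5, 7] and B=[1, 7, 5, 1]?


A·B = 5·1 + 4·7 + 5·5 + 7·1 = 65
‖A‖ = √115 = 10.7238, ‖B‖ = √76 = 8.7178
cos = 65/(√115·√76) = 65/√8740 = 0.6953

0.6953


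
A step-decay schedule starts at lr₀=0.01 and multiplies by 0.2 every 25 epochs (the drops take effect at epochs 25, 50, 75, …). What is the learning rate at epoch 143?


n_drops = ⌊143/25⌋ = 5
lr = 0.01·0.2^5 = 0.01·0.00032 = 0.0000032

0.0000032


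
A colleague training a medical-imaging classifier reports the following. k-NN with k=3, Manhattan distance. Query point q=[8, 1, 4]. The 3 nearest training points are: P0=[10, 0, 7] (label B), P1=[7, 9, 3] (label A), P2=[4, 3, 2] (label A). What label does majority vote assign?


d(q,P0) = 6  (label B)
d(q,P1) = 10  (label A)
d(q,P2) = 8  (label A)
Votes: A=2, B=1
Majority → A

A


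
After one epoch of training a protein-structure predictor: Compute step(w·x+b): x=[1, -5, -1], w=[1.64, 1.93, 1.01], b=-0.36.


z = (1)·(1.64) + (-5)·(1.93) + (-1)·(1.01) - 0.36
  = -9.38
step(z) = 0 (z<0)

0


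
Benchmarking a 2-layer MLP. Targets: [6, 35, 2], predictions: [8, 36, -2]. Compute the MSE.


Squared errors: (6-8)²=4, (35-36)²=1, (2+ 2)²=16
Sum = 21
MSE = 21/3 = 7

7


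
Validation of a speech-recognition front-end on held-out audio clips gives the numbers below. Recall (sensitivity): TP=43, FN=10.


Recall = TP/(TP+FN)
= 43/(43+10)
= 43/53 = 81.13%

81.13%


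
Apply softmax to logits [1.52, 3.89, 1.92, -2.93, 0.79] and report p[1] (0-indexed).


Exponentials: e^1.52=4.5722, e^3.89=48.9109, e^1.92=6.821, e^-2.93=0.0534, e^0.79=2.2034
Sum = 62.5609
Softmax = [0.0731, 0.7818, 0.109, 0.0009, 0.0352]
p[1] = 48.9109/62.5609 = 0.7818

0.7818


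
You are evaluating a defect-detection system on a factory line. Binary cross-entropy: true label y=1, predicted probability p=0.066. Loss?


BCE = -[y·ln(p) + (1-y)·ln(1-p)]
= -1·ln(0.066) - 0
= -ln(0.066) = 2.7181

2.7181


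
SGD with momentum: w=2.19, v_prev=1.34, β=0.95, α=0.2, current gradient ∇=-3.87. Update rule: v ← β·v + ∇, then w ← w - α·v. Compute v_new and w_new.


v_new = 0.95·1.34 - 3.87 = 1.273 - 3.87 = -2.597
w_new = 2.19 - 0.2·-2.597 = 2.19 + 0.5194 = 2.7094

v_new=-2.597, w_new=2.7094


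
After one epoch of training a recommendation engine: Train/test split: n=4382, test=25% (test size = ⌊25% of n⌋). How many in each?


Test = ⌊4382·25/100⌋ = 1095
Train = 4382 - 1095 = 3287

Train: 3287, Test: 1095


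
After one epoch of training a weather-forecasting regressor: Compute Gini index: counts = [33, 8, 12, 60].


Probabilities: [33/113, 8/113, 12/113, 60/113] ≈ [0.292, 0.0708, 0.1062, 0.531]
Σpᵢ² = (1089 + 64 + 144 + 3600)/113² = 4897/12769
Gini = 1 - Σpᵢ² = 1 - 4897/12769 = 0.6165

0.6165


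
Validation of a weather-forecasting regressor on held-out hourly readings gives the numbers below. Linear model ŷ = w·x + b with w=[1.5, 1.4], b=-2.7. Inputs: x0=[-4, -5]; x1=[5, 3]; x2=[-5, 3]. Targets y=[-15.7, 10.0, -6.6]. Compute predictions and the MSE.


ŷ0 = (1.5)·(-4) + (1.4)·(-5) - 2.7 = -15.7
ŷ1 = (1.5)·(5) + (1.4)·(3) - 2.7 = 9.0
ŷ2 = (1.5)·(-5) + (1.4)·(3) - 2.7 = -6.0
errors² = [0.0, 1.0, 0.36]
MSE = 1.3600/3 = 0.4533

0.4533


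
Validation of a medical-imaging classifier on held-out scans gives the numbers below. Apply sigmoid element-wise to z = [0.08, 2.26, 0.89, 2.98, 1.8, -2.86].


σ(0.08) = 1/(1+e^-0.08) = 0.52
σ(2.26) = 1/(1+e^-2.26) = 0.9055
σ(0.89) = 1/(1+e^-0.89) = 0.7089
σ(2.98) = 1/(1+e^-2.98) = 0.9517
σ(1.8) = 1/(1+e^-1.8) = 0.8581
σ(-2.86) = 1/(1+e^2.86) = 0.0542
result = [0.52, 0.9055, 0.7089, 0.9517, 0.8581, 0.0542]

[0.52, 0.9055, 0.7089, 0.9517, 0.8581, 0.0542]


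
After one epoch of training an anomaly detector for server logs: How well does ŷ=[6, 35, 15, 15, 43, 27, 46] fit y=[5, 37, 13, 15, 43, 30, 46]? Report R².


ȳ = 27
SS_res = Σ(y-ŷ)² = 18
SS_tot = Σ(y-ȳ)² = 1550
R² = 1 - SS_res/SS_tot = 1 - 0.0116 = 0.9884

0.9884


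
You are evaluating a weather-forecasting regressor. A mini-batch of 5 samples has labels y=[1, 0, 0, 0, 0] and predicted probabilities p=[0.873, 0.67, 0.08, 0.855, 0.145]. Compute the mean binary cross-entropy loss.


L[0] = -ln(0.873) = 0.1358
L[1] = -ln(1-0.67) = -ln(0.33) = 1.1087
L[2] = -ln(1-0.08) = -ln(0.92) = 0.0834
L[3] = -ln(1-0.855) = -ln(0.145) = 1.931
L[4] = -ln(1-0.145) = -ln(0.855) = 0.1567
mean = (0.1358 + 1.1087 + 0.0834 + 1.931 + 0.1567)/5 = 0.6831

0.6831


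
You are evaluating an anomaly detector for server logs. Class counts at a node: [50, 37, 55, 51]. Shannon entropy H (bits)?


Probabilities: [50/193, 37/193, 55/193, 51/193] ≈ [0.2591, 0.1917, 0.285, 0.2642]
H = -((50/193)·log₂(50/193) + (37/193)·log₂(37/193) + (55/193)·log₂(55/193) + (51/193)·log₂(51/193))
  = 1.9851 bits

1.9851 bits


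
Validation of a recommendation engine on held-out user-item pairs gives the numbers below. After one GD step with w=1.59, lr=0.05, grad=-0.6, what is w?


w_new = w - α·∇
= 1.59 - 0.05·-0.6
= 1.59 + 0.03
= 1.62

1.62


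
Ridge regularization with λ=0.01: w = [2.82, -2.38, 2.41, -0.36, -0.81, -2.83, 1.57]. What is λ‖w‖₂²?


‖w‖₂² = (2.82)² + (-2.38)² + (2.41)² + (-0.36)² + (-0.81)² + (-2.83)² + (1.57)²
     = 7.9524 + 5.6644 + 5.8081 + 0.1296 + 0.6561 + 8.0089 + 2.4649
     = 30.6844
λ·‖w‖₂² = 0.01·30.6844 = 0.306844

0.306844


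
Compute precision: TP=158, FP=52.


Precision = TP/(TP+FP)
= 158/(158+52)
= 158/210 = 75.24%

75.24%


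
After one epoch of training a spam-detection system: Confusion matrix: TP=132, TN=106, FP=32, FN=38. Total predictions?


Total = TP + TN + FP + FN
= 132 + 106 + 32 + 38
= 308
(Predicted positive: 164, predicted negative: 144)

308


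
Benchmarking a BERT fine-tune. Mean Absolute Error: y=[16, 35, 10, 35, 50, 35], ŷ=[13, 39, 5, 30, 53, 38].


Absolute errors: |16-13|=3, |35-39|=4, |10-5|=5, |35-30|=5, |50-53|=3, |35-38|=3
Sum = 23
MAE = 23/6 = 23/6

23/6


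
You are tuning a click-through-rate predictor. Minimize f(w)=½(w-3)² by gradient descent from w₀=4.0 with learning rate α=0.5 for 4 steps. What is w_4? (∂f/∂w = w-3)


step 1: grad = 4-3 = 1; w = 4 - 0.5·(1) = 3.5
step 2: grad = 3.5-3 = 0.5; w = 3.5 - 0.5·(0.5) = 3.25
step 3: grad = 3.25-3 = 0.25; w = 3.25 - 0.5·(0.25) = 3.125
step 4: grad = 3.125-3 = 0.125; w = 3.125 - 0.5·(0.125) = 3.0625

3.0625


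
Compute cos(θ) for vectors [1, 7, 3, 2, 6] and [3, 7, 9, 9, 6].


A·B = 1·3 + 7·7 + 3·9 + 2·9 + 6·6 = 133
‖A‖ = √99 = 9.9499, ‖B‖ = √256 = 16
cos = 133/(√99·√256) = 133/√25344 = 0.8354

0.8354


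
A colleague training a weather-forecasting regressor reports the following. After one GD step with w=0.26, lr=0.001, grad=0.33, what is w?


w_new = w - α·∇
= 0.26 - 0.001·0.33
= 0.26 - 0.00033
= 0.25967

0.25967


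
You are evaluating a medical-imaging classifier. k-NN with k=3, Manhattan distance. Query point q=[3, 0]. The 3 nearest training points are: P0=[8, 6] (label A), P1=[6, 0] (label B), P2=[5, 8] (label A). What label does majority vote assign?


d(q,P0) = 11  (label A)
d(q,P1) = 3  (label B)
d(q,P2) = 10  (label A)
Votes: A=2, B=1
Majority → A

A


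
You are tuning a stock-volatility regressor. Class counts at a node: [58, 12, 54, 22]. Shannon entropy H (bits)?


Probabilities: [58/146, 12/146, 54/146, 22/146] ≈ [0.3973, 0.0822, 0.3699, 0.1507]
H = -((58/146)·log₂(58/146) + (12/146)·log₂(12/146) + (54/146)·log₂(54/146) + (22/146)·log₂(22/146))
  = 1.7675 bits

1.7675 bits


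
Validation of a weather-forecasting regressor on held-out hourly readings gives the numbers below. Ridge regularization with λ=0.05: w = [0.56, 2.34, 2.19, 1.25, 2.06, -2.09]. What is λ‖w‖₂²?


‖w‖₂² = (0.56)² + (2.34)² + (2.19)² + (1.25)² + (2.06)² + (-2.09)²
     = 0.3136 + 5.4756 + 4.7961 + 1.5625 + 4.2436 + 4.3681
     = 20.7595
λ·‖w‖₂² = 0.05·20.7595 = 1.037975

1.037975


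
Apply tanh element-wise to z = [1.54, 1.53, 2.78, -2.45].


tanh(1.54) = 0.9121
tanh(1.53) = 0.9104
tanh(2.78) = 0.9923
tanh(-2.45) = -0.9852
result = [0.9121, 0.9104, 0.9923, -0.9852]

[0.9121, 0.9104, 0.9923, -0.9852]


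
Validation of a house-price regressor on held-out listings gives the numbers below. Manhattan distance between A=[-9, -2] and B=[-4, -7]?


d = |-9+ 4| + |-2+ 7|
  = 5 + 5
  = 10

10


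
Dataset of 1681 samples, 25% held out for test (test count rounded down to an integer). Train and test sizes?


Test = ⌊1681·25/100⌋ = 420
Train = 1681 - 420 = 1261

Train: 1261, Test: 420


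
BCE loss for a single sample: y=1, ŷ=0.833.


BCE = -[y·ln(p) + (1-y)·ln(1-p)]
= -1·ln(0.833) - 0
= -ln(0.833) = 0.1827

0.1827


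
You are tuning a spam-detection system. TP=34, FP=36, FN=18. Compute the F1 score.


Precision = 34/70 = 0.4857
Recall = 34/52 = 0.6538
F1 = 2·P·R/(P+R) = 2·TP/(2·TP+FP+FN) = 68/(68+36+18) = 68/122 = 0.5574

0.5574


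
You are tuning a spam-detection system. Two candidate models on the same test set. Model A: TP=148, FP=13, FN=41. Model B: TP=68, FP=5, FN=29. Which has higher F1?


Model A: P=148/161=0.9193, R=148/189=0.7831, F1=2PR/(P+R)=2TP/(2TP+FP+FN)=296/350=0.8457
Model B: P=68/73=0.9315, R=68/97=0.701, F1=2PR/(P+R)=2TP/(2TP+FP+FN)=136/170=0.8
0.8457 > 0.8 → Model A

Model A


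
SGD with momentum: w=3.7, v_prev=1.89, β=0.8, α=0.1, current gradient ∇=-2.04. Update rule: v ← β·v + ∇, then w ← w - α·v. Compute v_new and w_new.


v_new = 0.8·1.89 - 2.04 = 1.512 - 2.04 = -0.528
w_new = 3.7 - 0.1·-0.528 = 3.7 + 0.0528 = 3.7528

v_new=-0.528, w_new=3.7528


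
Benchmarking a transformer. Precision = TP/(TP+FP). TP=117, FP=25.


Precision = TP/(TP+FP)
= 117/(117+25)
= 117/142 = 82.39%

82.39%


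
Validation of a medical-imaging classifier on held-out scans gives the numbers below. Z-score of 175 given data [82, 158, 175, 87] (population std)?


μ = 125.5, σ = 41.4759
z = (175 - 125.5)/41.4759 = 1.1935

1.1935


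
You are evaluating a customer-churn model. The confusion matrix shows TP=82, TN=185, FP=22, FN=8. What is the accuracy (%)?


Accuracy = (TP+TN)/(TP+TN+FP+FN)
= (82+185)/(297)
= 267/297 = 89.9%

89.9%


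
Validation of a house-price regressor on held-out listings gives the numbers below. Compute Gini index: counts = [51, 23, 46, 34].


Probabilities: [51/154, 23/154, 46/154, 34/154] ≈ [0.3312, 0.1494, 0.2987, 0.2208]
Σpᵢ² = (2601 + 529 + 2116 + 1156)/154² = 6402/23716
Gini = 1 - Σpᵢ² = 1 - 6402/23716 = 0.7301

0.7301


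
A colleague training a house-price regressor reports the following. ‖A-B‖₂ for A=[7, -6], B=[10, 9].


d = √((7-10)² + (-6-9)²)
  = √(9 + 225)
  = √234 = 15.2971

15.2971


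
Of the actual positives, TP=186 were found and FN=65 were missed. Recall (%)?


Recall = TP/(TP+FN)
= 186/(186+65)
= 186/251 = 74.1%

74.1%


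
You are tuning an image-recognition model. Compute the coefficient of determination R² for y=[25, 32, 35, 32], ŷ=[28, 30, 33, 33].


ȳ = 31
SS_res = Σ(y-ŷ)² = 18
SS_tot = Σ(y-ȳ)² = 54
R² = 1 - SS_res/SS_tot = 1 - 0.3333 = 0.6667

0.6667


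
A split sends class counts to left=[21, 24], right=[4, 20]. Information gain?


Parent = [25, 44], H_parent = 0.9446
H_left = 0.9968 (n=45), H_right = 0.65 (n=24)
H_children = (45/69)·0.9968 + (24/69)·0.65 = 0.8762
IG = 0.9446 - 0.8762 = 0.0684

0.0684


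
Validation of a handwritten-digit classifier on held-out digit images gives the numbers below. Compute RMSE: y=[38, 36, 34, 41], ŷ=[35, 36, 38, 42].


MSE = 26/4 = 6.5
RMSE = √(26/4) = 2.5495

2.5495


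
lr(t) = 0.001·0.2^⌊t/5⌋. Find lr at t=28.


n_drops = ⌊28/5⌋ = 5
lr = 0.001·0.2^5 = 0.001·0.00032 = 0.00000032

0.00000032


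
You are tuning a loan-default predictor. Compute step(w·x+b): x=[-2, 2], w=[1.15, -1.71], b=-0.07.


z = (-2)·(1.15) + (2)·(-1.71) - 0.07
  = -5.79
step(z) = 0 (z<0)

0


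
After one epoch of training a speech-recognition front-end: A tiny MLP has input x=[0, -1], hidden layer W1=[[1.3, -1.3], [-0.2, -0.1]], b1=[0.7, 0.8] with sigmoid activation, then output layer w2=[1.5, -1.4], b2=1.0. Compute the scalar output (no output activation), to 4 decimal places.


z1[0] = (1.3)·(0) + (-1.3)·(-1) + 0.7 = 2.0
z1[1] = (-0.2)·(0) + (-0.1)·(-1) + 0.8 = 0.9
h = sigmoid(z1) = [0.8808, 0.7109]
output = (1.5)·(0.8808) + (-1.4)·(0.7109) + 1.0 = 1.3259

1.3259


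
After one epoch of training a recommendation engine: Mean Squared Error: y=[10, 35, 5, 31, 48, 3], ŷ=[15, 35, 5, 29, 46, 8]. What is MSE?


Squared errors: (10-15)²=25, (35-35)²=0, (5-5)²=0, (31-29)²=4, (48-46)²=4, (3-8)²=25
Sum = 58
MSE = 58/6 = 29/3

29/3


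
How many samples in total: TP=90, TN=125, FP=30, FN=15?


Total = TP + TN + FP + FN
= 90 + 125 + 30 + 15
= 260
(Predicted positive: 120, predicted negative: 140)

260


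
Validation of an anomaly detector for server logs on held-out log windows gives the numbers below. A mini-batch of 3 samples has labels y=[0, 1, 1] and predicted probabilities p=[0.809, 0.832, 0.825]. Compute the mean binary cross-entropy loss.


L[0] = -ln(1-0.809) = -ln(0.191) = 1.6555
L[1] = -ln(0.832) = 0.1839
L[2] = -ln(0.825) = 0.1924
mean = (1.6555 + 0.1839 + 0.1924)/3 = 0.6773

0.6773


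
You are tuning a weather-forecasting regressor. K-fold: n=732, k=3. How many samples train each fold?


Fold size = 732/3 = 244
Training per fold = 732 - 244 = 488

488


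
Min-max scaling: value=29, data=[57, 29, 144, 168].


min=29, max=168
(29-29)/(168-29) = 0/139 = 0.0

0.0


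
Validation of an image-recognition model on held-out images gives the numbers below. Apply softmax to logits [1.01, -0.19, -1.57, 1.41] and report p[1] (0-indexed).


Exponentials: e^1.01=2.7456, e^-0.19=0.827, e^-1.57=0.208, e^1.41=4.096
Sum = 7.8766
Softmax = [0.3486, 0.105, 0.0264, 0.52]
p[1] = 0.827/7.8766 = 0.105

0.105


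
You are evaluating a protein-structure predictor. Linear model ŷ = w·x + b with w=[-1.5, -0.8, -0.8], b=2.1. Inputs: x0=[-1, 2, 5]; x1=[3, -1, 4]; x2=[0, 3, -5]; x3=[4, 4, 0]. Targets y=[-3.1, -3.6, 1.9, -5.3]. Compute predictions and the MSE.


ŷ0 = (-1.5)·(-1) + (-0.8)·(2) + (-0.8)·(5) + 2.1 = -2.0
ŷ1 = (-1.5)·(3) + (-0.8)·(-1) + (-0.8)·(4) + 2.1 = -4.8
ŷ2 = (-1.5)·(0) + (-0.8)·(3) + (-0.8)·(-5) + 2.1 = 3.7
ŷ3 = (-1.5)·(4) + (-0.8)·(4) + (-0.8)·(0) + 2.1 = -7.1
errors² = [1.21, 1.44, 3.24, 3.24]
MSE = 9.1300/4 = 2.2825

2.2825


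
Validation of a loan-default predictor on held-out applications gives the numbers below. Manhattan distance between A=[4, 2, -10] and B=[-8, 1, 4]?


d = |4+ 8| + |2-1| + |-10-4|
  = 12 + 1 + 14
  = 27

27


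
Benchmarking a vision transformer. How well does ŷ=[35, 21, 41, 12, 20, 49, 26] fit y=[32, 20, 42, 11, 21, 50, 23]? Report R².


ȳ = 28.4286
SS_res = Σ(y-ŷ)² = 23
SS_tot = Σ(y-ȳ)² = 1121.71
R² = 1 - SS_res/SS_tot = 1 - 0.0205 = 0.9795

0.9795


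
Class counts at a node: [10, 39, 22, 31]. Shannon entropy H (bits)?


Probabilities: [10/102, 39/102, 22/102, 31/102] ≈ [0.098, 0.3824, 0.2157, 0.3039]
H = -((10/102)·log₂(10/102) + (39/102)·log₂(39/102) + (22/102)·log₂(22/102) + (31/102)·log₂(31/102))
  = 1.8583 bits

1.8583 bits


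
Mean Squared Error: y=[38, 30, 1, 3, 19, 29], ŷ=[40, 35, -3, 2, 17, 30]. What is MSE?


Squared errors: (38-40)²=4, (30-35)²=25, (1+ 3)²=16, (3-2)²=1, (19-17)²=4, (29-30)²=1
Sum = 51
MSE = 51/6 = 17/2

17/2


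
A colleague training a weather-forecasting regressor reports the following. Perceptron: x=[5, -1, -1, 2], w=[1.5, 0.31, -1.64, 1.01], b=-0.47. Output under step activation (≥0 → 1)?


z = (5)·(1.5) + (-1)·(0.31) + (-1)·(-1.64) + (2)·(1.01) - 0.47
  = 10.38
step(z) = 1 (z≥0)

1


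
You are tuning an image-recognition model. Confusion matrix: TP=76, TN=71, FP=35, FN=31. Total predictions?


Total = TP + TN + FP + FN
= 76 + 71 + 35 + 31
= 213
(Predicted positive: 111, predicted negative: 102)

213


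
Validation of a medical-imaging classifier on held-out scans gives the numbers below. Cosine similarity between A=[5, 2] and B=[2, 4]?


A·B = 5·2 + 2·4 = 18
‖A‖ = √29 = 5.3852, ‖B‖ = √20 = 4.4721
cos = 18/(√29·√20) = 18/√580 = 0.7474

0.7474


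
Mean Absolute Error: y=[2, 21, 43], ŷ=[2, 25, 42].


Absolute errors: |2-2|=0, |21-25|=4, |43-42|=1
Sum = 5
MAE = 5/3 = 5/3

5/3


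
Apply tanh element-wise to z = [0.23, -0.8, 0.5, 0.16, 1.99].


tanh(0.23) = 0.226
tanh(-0.8) = -0.664
tanh(0.5) = 0.4621
tanh(0.16) = 0.1586
tanh(1.99) = 0.9633
result = [0.226, -0.664, 0.4621, 0.1586, 0.9633]

[0.226, -0.664, 0.4621, 0.1586, 0.9633]


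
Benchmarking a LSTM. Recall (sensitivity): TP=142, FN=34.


Recall = TP/(TP+FN)
= 142/(142+34)
= 142/176 = 80.68%

80.68%


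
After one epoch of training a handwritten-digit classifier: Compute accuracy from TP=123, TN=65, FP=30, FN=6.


Accuracy = (TP+TN)/(TP+TN+FP+FN)
= (123+65)/(224)
= 188/224 = 83.93%

83.93%


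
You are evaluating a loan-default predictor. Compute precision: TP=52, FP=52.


Precision = TP/(TP+FP)
= 52/(52+52)
= 52/104 = 50.0%

50.0%


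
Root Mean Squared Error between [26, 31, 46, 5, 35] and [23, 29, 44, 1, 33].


MSE = 37/5 = 7.4
RMSE = √(37/5) = 2.7203

2.7203


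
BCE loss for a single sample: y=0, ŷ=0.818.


BCE = -[y·ln(p) + (1-y)·ln(1-p)]
= -0 - 1·ln(1-0.818)
= -ln(0.182) = 1.7037

1.7037


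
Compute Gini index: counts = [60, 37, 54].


Probabilities: [60/151, 37/151, 54/151] ≈ [0.3974, 0.245, 0.3576]
Σpᵢ² = (3600 + 1369 + 2916)/151² = 7885/22801
Gini = 1 - Σpᵢ² = 1 - 7885/22801 = 0.6542

0.6542


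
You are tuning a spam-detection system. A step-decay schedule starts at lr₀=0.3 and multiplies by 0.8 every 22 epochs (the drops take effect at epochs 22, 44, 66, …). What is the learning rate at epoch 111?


n_drops = ⌊111/22⌋ = 5
lr = 0.3·0.8^5 = 0.3·0.32768 = 0.098304

0.098304


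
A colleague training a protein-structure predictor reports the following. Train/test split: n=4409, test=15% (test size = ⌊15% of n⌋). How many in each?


Test = ⌊4409·15/100⌋ = 661
Train = 4409 - 661 = 3748

Train: 3748, Test: 661


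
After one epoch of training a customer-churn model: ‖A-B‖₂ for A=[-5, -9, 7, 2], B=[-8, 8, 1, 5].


d = √((-5+ 8)² + (-9-8)² + (7-1)² + (2-5)²)
  = √(9 + 289 + 36 + 9)
  = √343 = 18.5203

18.5203


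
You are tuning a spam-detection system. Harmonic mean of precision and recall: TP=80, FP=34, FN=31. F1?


Precision = 80/114 = 0.7018
Recall = 80/111 = 0.7207
F1 = 2·P·R/(P+R) = 2·TP/(2·TP+FP+FN) = 160/(160+34+31) = 160/225 = 0.7111

0.7111


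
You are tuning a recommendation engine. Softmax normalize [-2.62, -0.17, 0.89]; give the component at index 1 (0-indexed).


Exponentials: e^-2.62=0.0728, e^-0.17=0.8437, e^0.89=2.4351
Sum = 3.3516
Softmax = [0.0217, 0.2517, 0.7266]
p[1] = 0.8437/3.3516 = 0.2517

0.2517


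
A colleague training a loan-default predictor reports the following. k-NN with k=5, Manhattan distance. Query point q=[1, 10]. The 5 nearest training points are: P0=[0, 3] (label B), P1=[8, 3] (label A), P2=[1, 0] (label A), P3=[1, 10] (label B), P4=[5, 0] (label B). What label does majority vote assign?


d(q,P0) = 8  (label B)
d(q,P1) = 14  (label A)
d(q,P2) = 10  (label A)
d(q,P3) = 0  (label B)
d(q,P4) = 14  (label B)
Votes: A=2, B=3
Majority → B

B


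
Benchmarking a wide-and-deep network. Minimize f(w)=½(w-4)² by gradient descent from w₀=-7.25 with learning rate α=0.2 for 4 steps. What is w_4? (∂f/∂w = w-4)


step 1: grad = -7.25-4 = -11.25; w = -7.25 - 0.2·(-11.25) = -5
step 2: grad = -5-4 = -9; w = -5 - 0.2·(-9) = -3.2
step 3: grad = -3.2-4 = -7.2; w = -3.2 - 0.2·(-7.2) = -1.76
step 4: grad = -1.76-4 = -5.76; w = -1.76 - 0.2·(-5.76) = -0.608

-0.608


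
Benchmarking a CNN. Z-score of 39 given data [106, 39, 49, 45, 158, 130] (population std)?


μ = 87.8333, σ = 46.1137
z = (39 - 87.8333)/46.1137 = -1.059

-1.059


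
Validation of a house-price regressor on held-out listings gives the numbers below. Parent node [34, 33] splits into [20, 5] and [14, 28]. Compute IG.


Parent = [34, 33], H_parent = 0.9998
H_left = 0.7219 (n=25), H_right = 0.9183 (n=42)
H_children = (25/67)·0.7219 + (42/67)·0.9183 = 0.845
IG = 0.9998 - 0.845 = 0.1548

0.1548


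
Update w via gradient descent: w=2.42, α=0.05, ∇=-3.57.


w_new = w - α·∇
= 2.42 - 0.05·-3.57
= 2.42 + 0.1785
= 2.5985

2.5985


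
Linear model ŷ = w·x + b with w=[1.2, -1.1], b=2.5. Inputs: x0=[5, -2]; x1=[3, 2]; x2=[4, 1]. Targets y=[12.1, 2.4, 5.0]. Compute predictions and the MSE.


ŷ0 = (1.2)·(5) + (-1.1)·(-2) + 2.5 = 10.7
ŷ1 = (1.2)·(3) + (-1.1)·(2) + 2.5 = 3.9
ŷ2 = (1.2)·(4) + (-1.1)·(1) + 2.5 = 6.2
errors² = [1.96, 2.25, 1.44]
MSE = 5.6500/3 = 1.8833

1.8833


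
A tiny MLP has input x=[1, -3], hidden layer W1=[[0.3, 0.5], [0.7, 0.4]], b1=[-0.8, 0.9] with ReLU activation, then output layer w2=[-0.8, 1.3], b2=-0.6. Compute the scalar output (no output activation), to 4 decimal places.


z1[0] = (0.3)·(1) + (0.5)·(-3) - 0.8 = -2.0
z1[1] = (0.7)·(1) + (0.4)·(-3) + 0.9 = 0.4
h = ReLU(z1) = [0.0, 0.4]
output = (-0.8)·(0.0) + (1.3)·(0.4) - 0.6 = -0.08

-0.08


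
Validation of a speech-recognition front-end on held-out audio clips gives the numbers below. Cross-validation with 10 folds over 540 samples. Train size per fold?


Fold size = 540/10 = 54
Training per fold = 540 - 54 = 486

486


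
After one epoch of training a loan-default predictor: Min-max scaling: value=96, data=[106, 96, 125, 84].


min=84, max=125
(96-84)/(125-84) = 12/41 = 0.2927

0.2927


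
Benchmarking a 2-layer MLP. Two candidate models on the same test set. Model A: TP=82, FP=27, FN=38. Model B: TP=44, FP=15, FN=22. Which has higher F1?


Model A: P=82/109=0.7523, R=82/120=0.6833, F1=2PR/(P+R)=2TP/(2TP+FP+FN)=164/229=0.7162
Model B: P=44/59=0.7458, R=44/66=0.6667, F1=2PR/(P+R)=2TP/(2TP+FP+FN)=88/125=0.704
0.7162 > 0.704 → Model A

Model A


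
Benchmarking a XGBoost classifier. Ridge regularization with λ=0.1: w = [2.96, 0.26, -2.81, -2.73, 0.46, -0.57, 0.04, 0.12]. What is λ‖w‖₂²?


‖w‖₂² = (2.96)² + (0.26)² + (-2.81)² + (-2.73)² + (0.46)² + (-0.57)² + (0.04)² + (0.12)²
     = 8.7616 + 0.0676 + 7.8961 + 7.4529 + 0.2116 + 0.3249 + 0.0016 + 0.0144
     = 24.7307
λ·‖w‖₂² = 0.1·24.7307 = 2.47307

2.47307


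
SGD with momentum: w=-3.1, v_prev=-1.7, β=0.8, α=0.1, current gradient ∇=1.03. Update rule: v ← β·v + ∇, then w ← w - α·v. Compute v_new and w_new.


v_new = 0.8·-1.7 + 1.03 = -1.36 + 1.03 = -0.33
w_new = -3.1 - 0.1·-0.33 = -3.1 + 0.033 = -3.067

v_new=-0.33, w_new=-3.067


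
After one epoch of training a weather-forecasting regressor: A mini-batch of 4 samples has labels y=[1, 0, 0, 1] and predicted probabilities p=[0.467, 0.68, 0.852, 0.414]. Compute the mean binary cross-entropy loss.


L[0] = -ln(0.467) = 0.7614
L[1] = -ln(1-0.68) = -ln(0.32) = 1.1394
L[2] = -ln(1-0.852) = -ln(0.148) = 1.9105
L[3] = -ln(0.414) = 0.8819
mean = (0.7614 + 1.1394 + 1.9105 + 0.8819)/4 = 1.1733

1.1733


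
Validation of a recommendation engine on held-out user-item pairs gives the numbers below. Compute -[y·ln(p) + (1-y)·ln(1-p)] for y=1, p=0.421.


BCE = -[y·ln(p) + (1-y)·ln(1-p)]
= -1·ln(0.421) - 0
= -ln(0.421) = 0.8651

0.8651


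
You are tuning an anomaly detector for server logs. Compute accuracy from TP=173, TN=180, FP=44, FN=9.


Accuracy = (TP+TN)/(TP+TN+FP+FN)
= (173+180)/(406)
= 353/406 = 86.95%

86.95%


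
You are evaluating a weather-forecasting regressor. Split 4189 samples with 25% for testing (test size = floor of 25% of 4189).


Test = ⌊4189·25/100⌋ = 1047
Train = 4189 - 1047 = 3142

Train: 3142, Test: 1047


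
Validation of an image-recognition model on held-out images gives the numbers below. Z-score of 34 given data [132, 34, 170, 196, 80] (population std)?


μ = 122.4, σ = 58.9698
z = (34 - 122.4)/58.9698 = -1.4991

-1.4991


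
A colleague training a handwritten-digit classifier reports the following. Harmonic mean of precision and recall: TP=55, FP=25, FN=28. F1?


Precision = 55/80 = 0.6875
Recall = 55/83 = 0.6627
F1 = 2·P·R/(P+R) = 2·TP/(2·TP+FP+FN) = 110/(110+25+28) = 110/163 = 0.6748

0.6748


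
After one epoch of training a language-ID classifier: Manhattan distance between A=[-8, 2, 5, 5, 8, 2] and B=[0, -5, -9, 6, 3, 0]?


d = |-8-0| + |2+ 5| + |5+ 9| + |5-6| + |8-3| + |2-0|
  = 8 + 7 + 14 + 1 + 5 + 2
  = 37

37


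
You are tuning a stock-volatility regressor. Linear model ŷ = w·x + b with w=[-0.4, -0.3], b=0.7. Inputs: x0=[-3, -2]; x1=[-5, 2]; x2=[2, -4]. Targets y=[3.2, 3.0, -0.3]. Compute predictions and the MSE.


ŷ0 = (-0.4)·(-3) + (-0.3)·(-2) + 0.7 = 2.5
ŷ1 = (-0.4)·(-5) + (-0.3)·(2) + 0.7 = 2.1
ŷ2 = (-0.4)·(2) + (-0.3)·(-4) + 0.7 = 1.1
errors² = [0.49, 0.81, 1.96]
MSE = 3.2600/3 = 1.0867

1.0867


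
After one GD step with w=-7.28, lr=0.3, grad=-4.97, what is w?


w_new = w - α·∇
= -7.28 - 0.3·-4.97
= -7.28 + 1.491
= -5.789

-5.789


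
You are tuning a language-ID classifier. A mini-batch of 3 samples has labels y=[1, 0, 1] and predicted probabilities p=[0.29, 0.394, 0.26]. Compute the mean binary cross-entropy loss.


L[0] = -ln(0.29) = 1.2379
L[1] = -ln(1-0.394) = -ln(0.606) = 0.5009
L[2] = -ln(0.26) = 1.3471
mean = (1.2379 + 0.5009 + 1.3471)/3 = 1.0286

1.0286


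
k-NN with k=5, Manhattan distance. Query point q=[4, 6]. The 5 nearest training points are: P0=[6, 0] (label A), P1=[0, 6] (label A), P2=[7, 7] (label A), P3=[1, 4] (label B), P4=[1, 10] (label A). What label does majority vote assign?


d(q,P0) = 8  (label A)
d(q,P1) = 4  (label A)
d(q,P2) = 4  (label A)
d(q,P3) = 5  (label B)
d(q,P4) = 7  (label A)
Votes: A=4, B=1
Majority → A

A


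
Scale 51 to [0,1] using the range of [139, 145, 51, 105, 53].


min=51, max=145
(51-51)/(145-51) = 0/94 = 0.0

0.0


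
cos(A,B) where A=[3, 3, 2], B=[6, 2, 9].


A·B = 3·6 + 3·2 + 2·9 = 42
‖A‖ = √22 = 4.6904, ‖B‖ = √121 = 11
cos = 42/(√22·√121) = 42/√2662 = 0.814

0.814


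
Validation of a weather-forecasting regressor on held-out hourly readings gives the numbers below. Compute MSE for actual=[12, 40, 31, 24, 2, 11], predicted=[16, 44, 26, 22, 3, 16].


Squared errors: (12-16)²=16, (40-44)²=16, (31-26)²=25, (24-22)²=4, (2-3)²=1, (11-16)²=25
Sum = 87
MSE = 87/6 = 29/2

29/2


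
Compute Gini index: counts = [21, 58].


Probabilities: [21/79, 58/79] ≈ [0.2658, 0.7342]
Σpᵢ² = (441 + 3364)/79² = 3805/6241
Gini = 1 - Σpᵢ² = 1 - 3805/6241 = 0.3903

0.3903


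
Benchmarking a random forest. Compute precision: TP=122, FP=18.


Precision = TP/(TP+FP)
= 122/(122+18)
= 122/140 = 87.14%

87.14%


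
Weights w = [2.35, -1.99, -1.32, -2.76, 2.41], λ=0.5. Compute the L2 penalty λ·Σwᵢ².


‖w‖₂² = (2.35)² + (-1.99)² + (-1.32)² + (-2.76)² + (2.41)²
     = 5.5225 + 3.9601 + 1.7424 + 7.6176 + 5.8081
     = 24.6507
λ·‖w‖₂² = 0.5·24.6507 = 12.32535

12.32535


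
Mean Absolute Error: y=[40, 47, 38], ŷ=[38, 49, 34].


Absolute errors: |40-38|=2, |47-49|=2, |38-34|=4
Sum = 8
MAE = 8/3 = 8/3

8/3


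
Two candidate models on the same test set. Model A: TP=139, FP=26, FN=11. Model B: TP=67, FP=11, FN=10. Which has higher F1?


Model A: P=139/165=0.8424, R=139/150=0.9267, F1=2PR/(P+R)=2TP/(2TP+FP+FN)=278/315=0.8825
Model B: P=67/78=0.859, R=67/77=0.8701, F1=2PR/(P+R)=2TP/(2TP+FP+FN)=134/155=0.8645
0.8825 > 0.8645 → Model A

Model A


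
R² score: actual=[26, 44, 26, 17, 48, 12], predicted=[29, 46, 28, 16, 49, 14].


ȳ = 28.8333
SS_res = Σ(y-ŷ)² = 23
SS_tot = Σ(y-ȳ)² = 1036.83
R² = 1 - SS_res/SS_tot = 1 - 0.0222 = 0.9778

0.9778


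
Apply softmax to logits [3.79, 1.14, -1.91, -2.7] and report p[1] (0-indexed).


Exponentials: e^3.79=44.2564, e^1.14=3.1268, e^-1.91=0.1481, e^-2.7=0.0672
Sum = 47.5985
Softmax = [0.9298, 0.0657, 0.0031, 0.0014]
p[1] = 3.1268/47.5985 = 0.0657

0.0657


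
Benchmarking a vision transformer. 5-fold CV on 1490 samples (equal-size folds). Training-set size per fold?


Fold size = 1490/5 = 298
Training per fold = 1490 - 298 = 1192

1192


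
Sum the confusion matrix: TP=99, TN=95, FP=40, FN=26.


Total = TP + TN + FP + FN
= 99 + 95 + 40 + 26
= 260
(Predicted positive: 139, predicted negative: 121)

260


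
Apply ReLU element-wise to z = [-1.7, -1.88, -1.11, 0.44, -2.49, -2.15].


ReLU(-1.7) = max(0, -1.7) = 0.0
ReLU(-1.88) = max(0, -1.88) = 0.0
ReLU(-1.11) = max(0, -1.11) = 0.0
ReLU(0.44) = max(0, 0.44) = 0.44
ReLU(-2.49) = max(0, -2.49) = 0.0
ReLU(-2.15) = max(0, -2.15) = 0.0
result = [0.0, 0.0, 0.0, 0.44, 0.0, 0.0]

[0.0, 0.0, 0.0, 0.44, 0.0, 0.0]


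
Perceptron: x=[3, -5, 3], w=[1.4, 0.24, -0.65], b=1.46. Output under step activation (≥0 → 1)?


z = (3)·(1.4) + (-5)·(0.24) + (3)·(-0.65) + 1.46
  = 2.51
step(z) = 1 (z≥0)

1


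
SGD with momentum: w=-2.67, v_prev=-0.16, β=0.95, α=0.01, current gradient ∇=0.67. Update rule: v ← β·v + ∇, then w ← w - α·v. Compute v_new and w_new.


v_new = 0.95·-0.16 + 0.67 = -0.152 + 0.67 = 0.518
w_new = -2.67 - 0.01·0.518 = -2.67 - 0.00518 = -2.67518

v_new=0.518, w_new=-2.67518


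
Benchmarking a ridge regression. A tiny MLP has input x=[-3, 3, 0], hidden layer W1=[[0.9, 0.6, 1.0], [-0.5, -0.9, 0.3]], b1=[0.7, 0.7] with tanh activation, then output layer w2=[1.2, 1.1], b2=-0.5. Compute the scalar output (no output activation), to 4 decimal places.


z1[0] = (0.9)·(-3) + (0.6)·(3) + (1.0)·(0) + 0.7 = -0.2
z1[1] = (-0.5)·(-3) + (-0.9)·(3) + (0.3)·(0) + 0.7 = -0.5
h = tanh(z1) = [-0.1974, -0.4621]
output = (1.2)·(-0.1974) + (1.1)·(-0.4621) - 0.5 = -1.2452

-1.2452


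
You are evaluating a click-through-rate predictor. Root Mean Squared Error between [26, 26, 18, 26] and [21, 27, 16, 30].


MSE = 46/4 = 11.5
RMSE = √(46/4) = 3.3912

3.3912


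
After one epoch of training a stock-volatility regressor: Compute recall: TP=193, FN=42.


Recall = TP/(TP+FN)
= 193/(193+42)
= 193/235 = 82.13%

82.13%


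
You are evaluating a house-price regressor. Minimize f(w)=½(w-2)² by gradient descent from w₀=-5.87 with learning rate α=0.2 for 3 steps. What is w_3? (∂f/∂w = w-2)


step 1: grad = -5.87-2 = -7.87; w = -5.87 - 0.2·(-7.87) = -4.296
step 2: grad = -4.296-2 = -6.296; w = -4.296 - 0.2·(-6.296) = -3.0368
step 3: grad = -3.0368-2 = -5.0368; w = -3.0368 - 0.2·(-5.0368) = -2.02944

-2.02944


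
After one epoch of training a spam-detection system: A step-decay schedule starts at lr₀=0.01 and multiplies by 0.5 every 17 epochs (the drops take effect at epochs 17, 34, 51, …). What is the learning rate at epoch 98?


n_drops = ⌊98/17⌋ = 5
lr = 0.01·0.5^5 = 0.01·0.03125 = 0.0003125

0.0003125


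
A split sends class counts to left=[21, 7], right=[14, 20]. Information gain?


Parent = [35, 27], H_parent = 0.988
H_left = 0.8113 (n=28), H_right = 0.9774 (n=34)
H_children = (28/62)·0.8113 + (34/62)·0.9774 = 0.9024
IG = 0.988 - 0.9024 = 0.0856

0.0856


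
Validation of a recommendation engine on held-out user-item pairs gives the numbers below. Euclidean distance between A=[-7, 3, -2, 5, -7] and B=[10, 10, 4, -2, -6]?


d = √((-7-10)² + (3-10)² + (-2-4)² + (5+ 2)² + (-7+ 6)²)
  = √(289 + 49 + 36 + 49 + 1)
  = √424 = 20.5913

20.5913


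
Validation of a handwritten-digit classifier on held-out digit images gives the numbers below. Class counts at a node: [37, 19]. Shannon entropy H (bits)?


Probabilities: [37/56, 19/56] ≈ [0.6607, 0.3393]
H = -((37/56)·log₂(37/56) + (19/56)·log₂(19/56))
  = 0.9241 bits

0.9241 bits


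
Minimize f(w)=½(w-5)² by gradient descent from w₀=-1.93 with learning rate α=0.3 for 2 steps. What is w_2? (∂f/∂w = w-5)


step 1: grad = -1.93-5 = -6.93; w = -1.93 - 0.3·(-6.93) = 0.149
step 2: grad = 0.149-5 = -4.851; w = 0.149 - 0.3·(-4.851) = 1.6043

1.6043


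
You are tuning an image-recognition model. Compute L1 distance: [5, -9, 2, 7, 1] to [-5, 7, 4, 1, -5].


d = |5+ 5| + |-9-7| + |2-4| + |7-1| + |1+ 5|
  = 10 + 16 + 2 + 6 + 6
  = 40

40


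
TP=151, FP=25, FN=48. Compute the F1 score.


Precision = 151/176 = 0.858
Recall = 151/199 = 0.7588
F1 = 2·P·R/(P+R) = 2·TP/(2·TP+FP+FN) = 302/(302+25+48) = 302/375 = 0.8053

0.8053


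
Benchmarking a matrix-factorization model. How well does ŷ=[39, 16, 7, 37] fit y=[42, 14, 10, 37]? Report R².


ȳ = 25.75
SS_res = Σ(y-ŷ)² = 22
SS_tot = Σ(y-ȳ)² = 776.75
R² = 1 - SS_res/SS_tot = 1 - 0.0283 = 0.9717

0.9717


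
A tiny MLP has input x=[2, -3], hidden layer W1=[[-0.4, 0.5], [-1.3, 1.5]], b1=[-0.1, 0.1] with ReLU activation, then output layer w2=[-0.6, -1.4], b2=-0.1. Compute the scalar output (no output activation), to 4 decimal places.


z1[0] = (-0.4)·(2) + (0.5)·(-3) - 0.1 = -2.4
z1[1] = (-1.3)·(2) + (1.5)·(-3) + 0.1 = -7.0
h = ReLU(z1) = [0.0, 0.0]
output = (-0.6)·(0.0) + (-1.4)·(0.0) - 0.1 = -0.1

-0.1


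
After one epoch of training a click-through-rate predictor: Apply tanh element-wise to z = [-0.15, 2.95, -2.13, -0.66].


tanh(-0.15) = -0.1489
tanh(2.95) = 0.9945
tanh(-2.13) = -0.9721
tanh(-0.66) = -0.5784
result = [-0.1489, 0.9945, -0.9721, -0.5784]

[-0.1489, 0.9945, -0.9721, -0.5784]


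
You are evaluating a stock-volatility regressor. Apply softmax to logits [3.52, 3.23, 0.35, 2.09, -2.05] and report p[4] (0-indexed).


Exponentials: e^3.52=33.7844, e^3.23=25.2797, e^0.35=1.4191, e^2.09=8.0849, e^-2.05=0.1287
Sum = 68.6968
Softmax = [0.4918, 0.368, 0.0207, 0.1177, 0.0019]
p[4] = 0.1287/68.6968 = 0.0019

0.0019


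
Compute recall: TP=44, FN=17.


Recall = TP/(TP+FN)
= 44/(44+17)
= 44/61 = 72.13%

72.13%


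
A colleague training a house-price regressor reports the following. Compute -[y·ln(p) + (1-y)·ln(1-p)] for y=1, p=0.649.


BCE = -[y·ln(p) + (1-y)·ln(1-p)]
= -1·ln(0.649) - 0
= -ln(0.649) = 0.4323

0.4323


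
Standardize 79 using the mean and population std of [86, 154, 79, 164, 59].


μ = 108.4, σ = 42.3726
z = (79 - 108.4)/42.3726 = -0.6938

-0.6938


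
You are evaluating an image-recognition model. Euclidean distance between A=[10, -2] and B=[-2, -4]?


d = √((10+ 2)² + (-2+ 4)²)
  = √(144 + 4)
  = √148 = 12.1655

12.1655


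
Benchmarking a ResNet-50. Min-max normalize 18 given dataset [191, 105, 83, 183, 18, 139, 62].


min=18, max=191
(18-18)/(191-18) = 0/173 = 0.0

0.0


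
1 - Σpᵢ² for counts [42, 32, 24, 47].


Probabilities: [42/145, 32/145, 24/145, 47/145] ≈ [0.2897, 0.2207, 0.1655, 0.3241]
Σpᵢ² = (1764 + 1024 + 576 + 2209)/145² = 5573/21025
Gini = 1 - Σpᵢ² = 1 - 5573/21025 = 0.7349

0.7349


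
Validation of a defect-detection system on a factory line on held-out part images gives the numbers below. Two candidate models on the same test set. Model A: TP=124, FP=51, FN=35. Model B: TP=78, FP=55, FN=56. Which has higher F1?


Model A: P=124/175=0.7086, R=124/159=0.7799, F1=2PR/(P+R)=2TP/(2TP+FP+FN)=248/334=0.7425
Model B: P=78/133=0.5865, R=78/134=0.5821, F1=2PR/(P+R)=2TP/(2TP+FP+FN)=156/267=0.5843
0.7425 > 0.5843 → Model A

Model A


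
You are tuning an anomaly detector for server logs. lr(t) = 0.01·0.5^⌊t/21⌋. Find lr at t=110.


n_drops = ⌊110/21⌋ = 5
lr = 0.01·0.5^5 = 0.01·0.03125 = 0.0003125

0.0003125


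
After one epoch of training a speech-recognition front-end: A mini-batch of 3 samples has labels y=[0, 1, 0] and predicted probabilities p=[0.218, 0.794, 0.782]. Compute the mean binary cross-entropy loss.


L[0] = -ln(1-0.218) = -ln(0.782) = 0.2459
L[1] = -ln(0.794) = 0.2307
L[2] = -ln(1-0.782) = -ln(0.218) = 1.5233
mean = (0.2459 + 0.2307 + 1.5233)/3 = 0.6666

0.6666


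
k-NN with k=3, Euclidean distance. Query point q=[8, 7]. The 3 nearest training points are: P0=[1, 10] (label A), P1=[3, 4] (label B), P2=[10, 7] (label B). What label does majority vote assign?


d(q,P0) = 7.6158  (label A)
d(q,P1) = 5.831  (label B)
d(q,P2) = 2.0  (label B)
Votes: A=1, B=2
Majority → B

B


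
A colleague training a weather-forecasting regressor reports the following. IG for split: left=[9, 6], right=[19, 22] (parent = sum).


Parent = [28, 28], H_parent = 1
H_left = 0.971 (n=15), H_right = 0.9961 (n=41)
H_children = (15/56)·0.971 + (41/56)·0.9961 = 0.9894
IG = 1 - 0.9894 = 0.0106

0.0106


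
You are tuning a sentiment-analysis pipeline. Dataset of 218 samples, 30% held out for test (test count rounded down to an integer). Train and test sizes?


Test = ⌊218·30/100⌋ = 65
Train = 218 - 65 = 153

Train: 153, Test: 65


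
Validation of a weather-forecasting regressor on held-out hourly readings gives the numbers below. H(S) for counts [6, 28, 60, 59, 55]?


Probabilities: [6/208, 28/208, 60/208, 59/208, 55/208] ≈ [0.0288, 0.1346, 0.2885, 0.2837, 0.2644]
H = -((6/208)·log₂(6/208) + (28/208)·log₂(28/208) + (60/208)·log₂(60/208) + (59/208)·log₂(59/208) + (55/208)·log₂(55/208))
  = 2.0775 bits

2.0775 bits


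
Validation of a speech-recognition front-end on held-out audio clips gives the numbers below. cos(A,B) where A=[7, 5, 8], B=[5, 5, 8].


A·B = 7·5 + 5·5 + 8·8 = 124
‖A‖ = √138 = 11.7473, ‖B‖ = √114 = 10.6771
cos = 124/(√138·√114) = 124/√15732 = 0.9886

0.9886


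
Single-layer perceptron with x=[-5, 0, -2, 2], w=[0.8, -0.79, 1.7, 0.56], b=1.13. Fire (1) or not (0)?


z = (-5)·(0.8) + (0)·(-0.79) + (-2)·(1.7) + (2)·(0.56) + 1.13
  = -5.15
step(z) = 0 (z<0)

0
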